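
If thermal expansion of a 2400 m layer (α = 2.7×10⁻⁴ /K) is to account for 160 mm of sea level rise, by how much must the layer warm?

ΔT = Δh/(αH) = 0.16 / (2.7×10⁻⁴ × 2400) ≈ 0.2469 K

ΔT ≈ 0.247 K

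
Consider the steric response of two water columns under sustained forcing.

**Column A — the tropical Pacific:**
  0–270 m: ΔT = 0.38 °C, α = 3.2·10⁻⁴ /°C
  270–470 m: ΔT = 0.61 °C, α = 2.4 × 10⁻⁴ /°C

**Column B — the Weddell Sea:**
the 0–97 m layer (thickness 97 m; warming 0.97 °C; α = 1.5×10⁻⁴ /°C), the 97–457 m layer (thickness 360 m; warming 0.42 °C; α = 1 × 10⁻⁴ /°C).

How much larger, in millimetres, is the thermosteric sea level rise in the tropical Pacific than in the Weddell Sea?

A Layer 1: 0.38 × 3.2×10⁻⁴ × 270 = 0.032832 m
A 0.61 × 2.4×10⁻⁴ × 200 = 0.02928 m
A total: 0.062112 m
B 0–97 m: 97 × 0.97 × 1.5×10⁻⁴ = 0.0141135 m
B 97–457 m: 360 × 1×10⁻⁴ × 0.42 = 0.01512 m
B total: 0.0292335 m
Difference: 0.062112 − 0.0292335 = 0.0328785 m

Δh_A − Δh_B ≈ 32.9 mm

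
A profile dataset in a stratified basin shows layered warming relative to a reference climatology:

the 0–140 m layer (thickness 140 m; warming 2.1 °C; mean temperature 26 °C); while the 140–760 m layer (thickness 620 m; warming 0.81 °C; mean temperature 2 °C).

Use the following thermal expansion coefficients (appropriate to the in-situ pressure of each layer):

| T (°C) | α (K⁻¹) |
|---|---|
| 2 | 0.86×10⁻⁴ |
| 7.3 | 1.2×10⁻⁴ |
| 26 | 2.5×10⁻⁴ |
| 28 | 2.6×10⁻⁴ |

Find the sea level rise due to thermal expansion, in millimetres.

Layer 1 at 26 °C → α = 2.5×10⁻⁴ K⁻¹
Layer 2 at 2 °C → α = 0.86×10⁻⁴ K⁻¹
140 × 2.1 × 2.5×10⁻⁴ = 0.07350 m
Layer 2: 0.86×10⁻⁴ × 0.81 × 620 = 0.0431892 m
Δh = 0.07350 + 0.0431892 = 0.1166892 m ≈ 117 mm

117 mm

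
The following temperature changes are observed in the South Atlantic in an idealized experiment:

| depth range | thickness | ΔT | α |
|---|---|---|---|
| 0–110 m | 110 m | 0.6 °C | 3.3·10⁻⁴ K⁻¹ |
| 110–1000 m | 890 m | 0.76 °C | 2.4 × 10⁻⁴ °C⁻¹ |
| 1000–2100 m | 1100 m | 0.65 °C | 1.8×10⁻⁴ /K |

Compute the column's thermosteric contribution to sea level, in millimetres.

310 mm

0–110 m: 110 × 0.6 × 3.3×10⁻⁴ = 0.02178 m
110–1000 m: 890 × 2.4×10⁻⁴ × 0.76 = 0.162336 m
Layer 3: 0.65 × 1.8×10⁻⁴ × 1100 = 0.12870 m
Δh = 0.02178 + 0.162336 + 0.12870 = 0.312816 m ≈ 310 mm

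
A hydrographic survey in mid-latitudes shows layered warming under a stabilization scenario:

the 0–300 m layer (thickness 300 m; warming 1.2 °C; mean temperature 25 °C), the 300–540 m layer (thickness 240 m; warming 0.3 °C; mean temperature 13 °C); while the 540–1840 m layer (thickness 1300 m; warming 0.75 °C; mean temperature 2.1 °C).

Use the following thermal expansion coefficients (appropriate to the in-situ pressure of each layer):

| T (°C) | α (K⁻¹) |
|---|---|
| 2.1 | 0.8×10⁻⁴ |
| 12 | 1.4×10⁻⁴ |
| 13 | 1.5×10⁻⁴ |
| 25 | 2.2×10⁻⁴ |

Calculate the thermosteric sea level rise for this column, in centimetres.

Layer 1 at 25 °C → α = 2.2×10⁻⁴ K⁻¹
Layer 2 at 13 °C → α = 1.5×10⁻⁴ K⁻¹
Layer 3 at 2.1 °C → α = 0.8×10⁻⁴ K⁻¹
Layer 1: 2.2×10⁻⁴ × 300 × 1.2 = 0.07920 m
300–540 m: 240 × 1.5×10⁻⁴ × 0.3 = 0.01080 m
540–1840 m: 0.8×10⁻⁴ × 0.75 × 1300 = 0.07800 m
Δh = 0.07920 + 0.01080 + 0.07800 = 0.16800 m

16.8 cm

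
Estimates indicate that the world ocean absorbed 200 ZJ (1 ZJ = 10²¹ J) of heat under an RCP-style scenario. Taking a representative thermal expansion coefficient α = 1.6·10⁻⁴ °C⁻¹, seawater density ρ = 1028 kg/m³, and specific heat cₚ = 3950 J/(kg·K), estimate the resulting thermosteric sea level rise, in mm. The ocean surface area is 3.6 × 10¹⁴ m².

Per unit area: Q = 200×10²¹ / (3.6×10¹⁴) ≈ 5.556×10⁸ J/m²
Δh = αQ/(ρcₚ) = 1.6×10⁻⁴ × 5.556×10⁸ / (1028 × 3950) ≈ 0.021892 m

Δh = 21.9 mm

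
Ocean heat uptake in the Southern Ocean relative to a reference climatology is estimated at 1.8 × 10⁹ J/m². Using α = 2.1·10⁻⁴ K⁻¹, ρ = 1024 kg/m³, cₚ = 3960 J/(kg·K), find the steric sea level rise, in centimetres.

Δh = αQ/(ρcₚ) = 2.1×10⁻⁴ × 1.8×10⁹ / (1024 × 3960) ≈ 0.093217 m

Δh = 9.32 cm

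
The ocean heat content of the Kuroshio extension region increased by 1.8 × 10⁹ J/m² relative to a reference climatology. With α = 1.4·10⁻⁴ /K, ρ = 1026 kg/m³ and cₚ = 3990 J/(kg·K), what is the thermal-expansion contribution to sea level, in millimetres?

Δh = 62 mm

Δh = αQ/(ρcₚ) = 1.4×10⁻⁴ × 1.8×10⁹ / (1026 × 3990) ≈ 0.061557 m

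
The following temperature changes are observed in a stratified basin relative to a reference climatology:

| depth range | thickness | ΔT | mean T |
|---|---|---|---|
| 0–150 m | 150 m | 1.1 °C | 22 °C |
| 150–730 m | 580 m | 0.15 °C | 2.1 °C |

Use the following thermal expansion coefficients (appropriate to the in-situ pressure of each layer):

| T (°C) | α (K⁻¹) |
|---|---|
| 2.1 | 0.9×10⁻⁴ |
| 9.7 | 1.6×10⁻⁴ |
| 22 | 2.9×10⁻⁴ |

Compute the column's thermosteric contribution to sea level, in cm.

Layer 1 at 22 °C → α = 2.9×10⁻⁴ K⁻¹
Layer 2 at 2.1 °C → α = 0.9×10⁻⁴ K⁻¹
Layer 1: 1.1 × 150 × 2.9×10⁻⁴ = 0.04785 m
150–730 m: 580 × 0.9×10⁻⁴ × 0.15 = 0.00783 m
Δh = 0.04785 + 0.00783 = 0.05568 m

Δh ≈ 5.57 cm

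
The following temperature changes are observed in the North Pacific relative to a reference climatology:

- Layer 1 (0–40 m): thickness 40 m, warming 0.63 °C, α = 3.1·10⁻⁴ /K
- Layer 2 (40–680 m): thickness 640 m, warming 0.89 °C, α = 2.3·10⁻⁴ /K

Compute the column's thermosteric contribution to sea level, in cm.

Layer 1: 0.63 × 40 × 3.1×10⁻⁴ = 0.007812 m
0.89 × 2.3×10⁻⁴ × 640 = 0.131008 m
Δh = 0.007812 + 0.131008 = 0.13882 m

Δh = 13.9 cm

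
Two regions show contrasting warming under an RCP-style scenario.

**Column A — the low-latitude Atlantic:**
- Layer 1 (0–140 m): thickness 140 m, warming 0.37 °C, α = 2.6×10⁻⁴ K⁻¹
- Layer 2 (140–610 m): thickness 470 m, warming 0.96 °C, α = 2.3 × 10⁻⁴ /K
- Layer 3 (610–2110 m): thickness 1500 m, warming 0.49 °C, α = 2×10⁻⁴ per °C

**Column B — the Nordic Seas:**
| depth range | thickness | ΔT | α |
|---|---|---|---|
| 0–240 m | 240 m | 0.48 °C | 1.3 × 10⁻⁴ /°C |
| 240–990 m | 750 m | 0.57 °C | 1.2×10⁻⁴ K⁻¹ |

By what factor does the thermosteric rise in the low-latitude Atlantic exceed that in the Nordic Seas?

A Layer 1: 0.37 × 2.6×10⁻⁴ × 140 = 0.013468 m
A Layer 2: 0.96 × 470 × 2.3×10⁻⁴ = 0.103776 m
A 1500 × 2×10⁻⁴ × 0.49 = 0.14700 m
A total: 0.264244 m
B Layer 1: 0.48 × 1.3×10⁻⁴ × 240 = 0.014976 m
B 240–990 m: 1.2×10⁻⁴ × 750 × 0.57 = 0.05130 m
B total: 0.066276 m
Ratio: 0.264244 / 0.066276 ≈ 3.987

4.0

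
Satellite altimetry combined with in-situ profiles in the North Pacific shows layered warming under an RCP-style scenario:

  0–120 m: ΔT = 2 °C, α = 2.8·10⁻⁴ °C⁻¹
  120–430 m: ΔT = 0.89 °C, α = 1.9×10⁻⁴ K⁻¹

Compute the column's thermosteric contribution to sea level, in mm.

Layer 1: 2.8×10⁻⁴ × 2 × 120 = 0.06720 m
Layer 2: 310 × 0.89 × 1.9×10⁻⁴ = 0.052421 m
Δh = 0.06720 + 0.052421 = 0.119621 m

Δh ≈ 120 mm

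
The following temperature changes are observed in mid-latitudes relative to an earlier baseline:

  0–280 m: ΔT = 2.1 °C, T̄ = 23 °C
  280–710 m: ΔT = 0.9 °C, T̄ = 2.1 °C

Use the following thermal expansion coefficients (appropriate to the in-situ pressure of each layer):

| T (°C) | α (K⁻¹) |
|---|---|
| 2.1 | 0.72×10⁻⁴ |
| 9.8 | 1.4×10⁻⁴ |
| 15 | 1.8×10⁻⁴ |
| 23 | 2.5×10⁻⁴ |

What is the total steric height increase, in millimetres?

Layer 1 at 23 °C → α = 2.5×10⁻⁴ K⁻¹
Layer 2 at 2.1 °C → α = 0.72×10⁻⁴ K⁻¹
2.1 × 2.5×10⁻⁴ × 280 = 0.14700 m
Layer 2: 430 × 0.72×10⁻⁴ × 0.9 = 0.027864 m
Δh = 0.14700 + 0.027864 = 0.174864 m

175 mm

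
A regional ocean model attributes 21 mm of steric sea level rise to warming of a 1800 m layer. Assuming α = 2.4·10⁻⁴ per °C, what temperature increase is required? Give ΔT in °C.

ΔT = Δh/(αH) = 0.021 / (2.4×10⁻⁴ × 1800) ≈ 0.04861 °C

ΔT ≈ 0.0486 °C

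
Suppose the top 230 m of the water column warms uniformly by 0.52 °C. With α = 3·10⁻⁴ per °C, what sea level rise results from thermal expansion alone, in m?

Δh = 0.036 m

Δh = αΔT·H = 3×10⁻⁴ × 0.52 × 230 = 0.03588 m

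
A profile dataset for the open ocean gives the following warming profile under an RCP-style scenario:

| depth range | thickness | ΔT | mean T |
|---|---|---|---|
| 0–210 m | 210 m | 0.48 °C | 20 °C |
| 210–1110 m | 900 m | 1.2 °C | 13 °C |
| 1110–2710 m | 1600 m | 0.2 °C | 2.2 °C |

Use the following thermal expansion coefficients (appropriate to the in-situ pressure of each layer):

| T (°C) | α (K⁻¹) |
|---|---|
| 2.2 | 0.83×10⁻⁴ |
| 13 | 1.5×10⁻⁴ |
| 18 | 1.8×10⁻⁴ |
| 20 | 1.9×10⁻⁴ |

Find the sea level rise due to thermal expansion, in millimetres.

Layer 1 at 20 °C → α = 1.9×10⁻⁴ K⁻¹
Layer 2 at 13 °C → α = 1.5×10⁻⁴ K⁻¹
Layer 3 at 2.2 °C → α = 0.83×10⁻⁴ K⁻¹
0–210 m: 210 × 1.9×10⁻⁴ × 0.48 = 0.019152 m
1.2 × 1.5×10⁻⁴ × 900 = 0.16200 m
0.83×10⁻⁴ × 1600 × 0.2 = 0.02656 m
Δh = 0.019152 + 0.16200 + 0.02656 = 0.207712 m

210 mm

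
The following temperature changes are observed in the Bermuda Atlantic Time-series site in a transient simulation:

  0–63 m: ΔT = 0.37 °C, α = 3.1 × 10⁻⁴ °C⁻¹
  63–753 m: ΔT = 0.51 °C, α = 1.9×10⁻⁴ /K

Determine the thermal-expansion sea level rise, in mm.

about 74.1 mm

0.37 × 3.1×10⁻⁴ × 63 = 0.0072261 m
0.51 × 690 × 1.9×10⁻⁴ = 0.066861 m
Δh = 0.0072261 + 0.066861 = 0.0740871 m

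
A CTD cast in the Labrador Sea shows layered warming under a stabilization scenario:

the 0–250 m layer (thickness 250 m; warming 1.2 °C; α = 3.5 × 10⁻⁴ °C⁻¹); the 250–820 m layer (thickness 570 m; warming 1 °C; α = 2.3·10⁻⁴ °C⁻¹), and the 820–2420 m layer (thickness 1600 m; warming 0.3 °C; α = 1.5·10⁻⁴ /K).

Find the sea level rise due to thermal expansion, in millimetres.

308 mm

0–250 m: 250 × 1.2 × 3.5×10⁻⁴ = 0.10500 m
250–820 m: 570 × 2.3×10⁻⁴ × 1 = 0.13110 m
Layer 3: 1600 × 0.3 × 1.5×10⁻⁴ = 0.07200 m
Δh = 0.10500 + 0.13110 + 0.07200 = 0.30810 m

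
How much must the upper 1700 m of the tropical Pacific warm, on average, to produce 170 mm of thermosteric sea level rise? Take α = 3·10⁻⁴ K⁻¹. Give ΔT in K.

about 0.333 K

ΔT = Δh/(αH) = 0.17 / (3×10⁻⁴ × 1700) ≈ 0.3333 K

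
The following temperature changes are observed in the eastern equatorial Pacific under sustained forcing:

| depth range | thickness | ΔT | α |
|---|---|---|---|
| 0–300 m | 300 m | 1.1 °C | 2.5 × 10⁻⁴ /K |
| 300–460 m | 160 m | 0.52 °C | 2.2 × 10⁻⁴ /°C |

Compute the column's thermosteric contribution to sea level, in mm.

Layer 1: 1.1 × 2.5×10⁻⁴ × 300 = 0.08250 m
Layer 2: 2.2×10⁻⁴ × 0.52 × 160 = 0.018304 m
Δh = 0.08250 + 0.018304 = 0.100804 m

about 101 mm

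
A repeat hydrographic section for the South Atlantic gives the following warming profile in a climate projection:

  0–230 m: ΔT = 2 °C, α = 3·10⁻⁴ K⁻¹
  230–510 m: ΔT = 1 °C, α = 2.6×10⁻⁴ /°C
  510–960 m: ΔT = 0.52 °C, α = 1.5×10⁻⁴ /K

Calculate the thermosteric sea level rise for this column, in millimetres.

250 mm

Layer 1: 230 × 2 × 3×10⁻⁴ = 0.13800 m
Layer 2: 280 × 1 × 2.6×10⁻⁴ = 0.07280 m
510–960 m: 0.52 × 1.5×10⁻⁴ × 450 = 0.03510 m
Δh = 0.13800 + 0.07280 + 0.03510 = 0.24590 m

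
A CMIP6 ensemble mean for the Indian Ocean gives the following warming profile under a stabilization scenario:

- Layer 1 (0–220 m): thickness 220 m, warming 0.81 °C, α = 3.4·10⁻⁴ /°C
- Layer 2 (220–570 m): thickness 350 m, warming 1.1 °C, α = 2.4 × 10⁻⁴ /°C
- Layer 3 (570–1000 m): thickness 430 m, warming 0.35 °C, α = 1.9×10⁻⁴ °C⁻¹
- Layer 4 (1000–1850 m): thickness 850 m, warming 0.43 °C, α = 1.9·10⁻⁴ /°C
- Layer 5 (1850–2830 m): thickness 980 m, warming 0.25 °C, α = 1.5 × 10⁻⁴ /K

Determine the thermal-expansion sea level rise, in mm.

about 288 mm

Layer 1: 0.81 × 220 × 3.4×10⁻⁴ = 0.060588 m
220–570 m: 2.4×10⁻⁴ × 1.1 × 350 = 0.09240 m
1.9×10⁻⁴ × 0.35 × 430 = 0.028595 m
850 × 1.9×10⁻⁴ × 0.43 = 0.069445 m
Layer 5: 0.25 × 1.5×10⁻⁴ × 980 = 0.03675 m
Δh = 0.060588 + 0.09240 + 0.028595 + 0.069445 + 0.03675 = 0.287778 m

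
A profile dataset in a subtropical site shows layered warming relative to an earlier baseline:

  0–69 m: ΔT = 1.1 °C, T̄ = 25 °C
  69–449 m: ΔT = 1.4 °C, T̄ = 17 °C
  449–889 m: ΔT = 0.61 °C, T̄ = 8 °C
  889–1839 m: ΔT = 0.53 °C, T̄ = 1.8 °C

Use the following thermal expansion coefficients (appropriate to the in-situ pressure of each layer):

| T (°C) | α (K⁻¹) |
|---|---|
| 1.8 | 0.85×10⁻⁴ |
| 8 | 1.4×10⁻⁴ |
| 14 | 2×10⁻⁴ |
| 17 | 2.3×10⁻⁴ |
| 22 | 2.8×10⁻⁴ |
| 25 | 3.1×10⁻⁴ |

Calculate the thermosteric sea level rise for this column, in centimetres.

Layer 1 at 25 °C → α = 3.1×10⁻⁴ K⁻¹
Layer 2 at 17 °C → α = 2.3×10⁻⁴ K⁻¹
Layer 3 at 8 °C → α = 1.4×10⁻⁴ K⁻¹
Layer 4 at 1.8 °C → α = 0.85×10⁻⁴ K⁻¹
0–69 m: 69 × 3.1×10⁻⁴ × 1.1 = 0.023529 m
69–449 m: 380 × 1.4 × 2.3×10⁻⁴ = 0.12236 m
449–889 m: 440 × 0.61 × 1.4×10⁻⁴ = 0.037576 m
Layer 4: 0.85×10⁻⁴ × 950 × 0.53 = 0.0427975 m
Δh = 0.023529 + 0.12236 + 0.037576 + 0.0427975 = 0.2262625 m ≈ 22.6 cm

Δh ≈ 22.6 cm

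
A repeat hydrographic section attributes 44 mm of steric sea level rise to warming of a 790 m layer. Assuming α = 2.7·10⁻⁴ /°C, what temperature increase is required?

ΔT = Δh/(αH) = 0.044 / (2.7×10⁻⁴ × 790) ≈ 0.2063 K

0.206 K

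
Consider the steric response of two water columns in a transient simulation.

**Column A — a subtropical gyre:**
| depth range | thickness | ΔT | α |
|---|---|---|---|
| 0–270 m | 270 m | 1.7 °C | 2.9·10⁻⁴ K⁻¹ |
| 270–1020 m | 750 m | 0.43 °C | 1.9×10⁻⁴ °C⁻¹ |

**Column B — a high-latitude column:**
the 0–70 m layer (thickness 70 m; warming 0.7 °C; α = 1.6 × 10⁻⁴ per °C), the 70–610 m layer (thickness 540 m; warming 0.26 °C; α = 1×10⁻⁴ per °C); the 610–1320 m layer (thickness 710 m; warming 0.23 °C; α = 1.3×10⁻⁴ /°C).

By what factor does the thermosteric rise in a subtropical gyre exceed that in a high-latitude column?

A Layer 1: 1.7 × 2.9×10⁻⁴ × 270 = 0.13311 m
A 1.9×10⁻⁴ × 0.43 × 750 = 0.061275 m
A total: 0.194385 m
B 0–70 m: 1.6×10⁻⁴ × 0.7 × 70 = 0.00784 m
B Layer 2: 0.26 × 540 × 1×10⁻⁴ = 0.01404 m
B Layer 3: 710 × 0.23 × 1.3×10⁻⁴ = 0.021229 m
B total: 0.043109 m
Ratio: 0.194385 / 0.043109 ≈ 4.509

a factor of 4.51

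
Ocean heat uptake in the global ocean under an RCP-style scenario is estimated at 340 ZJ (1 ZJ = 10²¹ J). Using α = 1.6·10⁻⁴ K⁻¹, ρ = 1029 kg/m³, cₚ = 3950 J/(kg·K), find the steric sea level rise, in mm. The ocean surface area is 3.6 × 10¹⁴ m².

Per unit area: Q = 340×10²¹ / (3.6×10¹⁴) ≈ 9.444×10⁸ J/m²
Δh = αQ/(ρcₚ) = 1.6×10⁻⁴ × 9.444×10⁸ / (1029 × 3950) ≈ 0.037176 m

about 37.2 mm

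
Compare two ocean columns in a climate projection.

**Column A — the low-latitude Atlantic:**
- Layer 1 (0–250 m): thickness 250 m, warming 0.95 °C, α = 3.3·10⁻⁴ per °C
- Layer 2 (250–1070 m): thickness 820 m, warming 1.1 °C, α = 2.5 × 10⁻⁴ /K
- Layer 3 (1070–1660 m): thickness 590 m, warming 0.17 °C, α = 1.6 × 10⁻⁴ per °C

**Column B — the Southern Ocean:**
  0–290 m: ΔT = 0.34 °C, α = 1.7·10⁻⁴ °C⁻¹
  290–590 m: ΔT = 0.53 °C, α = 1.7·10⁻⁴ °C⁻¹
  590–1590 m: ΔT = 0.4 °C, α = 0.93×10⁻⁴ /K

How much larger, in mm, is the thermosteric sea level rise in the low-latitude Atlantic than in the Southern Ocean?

239 mm larger

A 0–250 m: 0.95 × 250 × 3.3×10⁻⁴ = 0.078375 m
A Layer 2: 2.5×10⁻⁴ × 820 × 1.1 = 0.22550 m
A Layer 3: 0.17 × 590 × 1.6×10⁻⁴ = 0.016048 m
A total: 0.319923 m
B 0–290 m: 1.7×10⁻⁴ × 290 × 0.34 = 0.016762 m
B 0.53 × 1.7×10⁻⁴ × 300 = 0.02703 m
B Layer 3: 0.4 × 1000 × 0.93×10⁻⁴ = 0.03720 m
B total: 0.080992 m
Difference: 0.319923 − 0.080992 = 0.238931 m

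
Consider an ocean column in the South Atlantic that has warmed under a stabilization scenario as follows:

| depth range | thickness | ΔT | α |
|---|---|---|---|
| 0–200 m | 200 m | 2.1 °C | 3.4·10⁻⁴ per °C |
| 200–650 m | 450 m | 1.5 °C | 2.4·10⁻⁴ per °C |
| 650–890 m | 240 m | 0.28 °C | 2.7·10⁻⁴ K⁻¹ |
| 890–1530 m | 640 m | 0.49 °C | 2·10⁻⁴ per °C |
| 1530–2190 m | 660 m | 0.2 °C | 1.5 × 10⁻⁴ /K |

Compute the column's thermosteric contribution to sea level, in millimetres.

Δh ≈ 405 mm

3.4×10⁻⁴ × 200 × 2.1 = 0.14280 m
Layer 2: 2.4×10⁻⁴ × 450 × 1.5 = 0.16200 m
240 × 2.7×10⁻⁴ × 0.28 = 0.018144 m
Layer 4: 640 × 2×10⁻⁴ × 0.49 = 0.06272 m
Layer 5: 1.5×10⁻⁴ × 0.2 × 660 = 0.01980 m
Δh = 0.14280 + 0.16200 + 0.018144 + 0.06272 + 0.01980 = 0.405464 m ≈ 405 mm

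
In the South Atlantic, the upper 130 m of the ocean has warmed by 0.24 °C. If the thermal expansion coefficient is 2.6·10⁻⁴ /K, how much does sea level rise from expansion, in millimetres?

Δh = αΔT·H = 2.6×10⁻⁴ × 0.24 × 130 = 0.008112 m

Δh = 8.1 mm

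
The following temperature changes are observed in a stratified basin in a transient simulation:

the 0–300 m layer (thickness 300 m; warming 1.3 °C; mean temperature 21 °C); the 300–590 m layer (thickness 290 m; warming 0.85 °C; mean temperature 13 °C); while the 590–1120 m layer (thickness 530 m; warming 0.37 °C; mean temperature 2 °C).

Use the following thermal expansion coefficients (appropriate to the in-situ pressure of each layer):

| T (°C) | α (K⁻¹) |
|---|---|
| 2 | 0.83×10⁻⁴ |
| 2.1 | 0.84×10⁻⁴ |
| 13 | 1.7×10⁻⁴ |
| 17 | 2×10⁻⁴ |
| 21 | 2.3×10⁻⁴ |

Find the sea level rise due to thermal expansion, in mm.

Δh ≈ 148 mm

Layer 1 at 21 °C → α = 2.3×10⁻⁴ K⁻¹
Layer 2 at 13 °C → α = 1.7×10⁻⁴ K⁻¹
Layer 3 at 2 °C → α = 0.83×10⁻⁴ K⁻¹
Layer 1: 2.3×10⁻⁴ × 1.3 × 300 = 0.08970 m
Layer 2: 1.7×10⁻⁴ × 0.85 × 290 = 0.041905 m
Layer 3: 0.83×10⁻⁴ × 0.37 × 530 = 0.0162763 m
Δh = 0.08970 + 0.041905 + 0.0162763 = 0.1478813 m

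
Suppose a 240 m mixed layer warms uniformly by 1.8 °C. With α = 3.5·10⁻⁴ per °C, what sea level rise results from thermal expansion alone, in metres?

about 0.151 m

Δh = αΔT·H = 3.5×10⁻⁴ × 1.8 × 240 = 0.15120 m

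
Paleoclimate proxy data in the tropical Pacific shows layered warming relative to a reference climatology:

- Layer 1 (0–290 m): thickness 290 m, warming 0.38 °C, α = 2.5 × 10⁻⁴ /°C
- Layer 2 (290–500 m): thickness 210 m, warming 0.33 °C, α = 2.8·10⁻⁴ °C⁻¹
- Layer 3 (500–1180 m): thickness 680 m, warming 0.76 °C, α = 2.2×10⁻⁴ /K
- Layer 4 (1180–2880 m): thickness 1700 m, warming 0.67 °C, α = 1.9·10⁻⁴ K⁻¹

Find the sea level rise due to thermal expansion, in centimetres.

Layer 1: 0.38 × 2.5×10⁻⁴ × 290 = 0.02755 m
Layer 2: 0.33 × 2.8×10⁻⁴ × 210 = 0.019404 m
0.76 × 680 × 2.2×10⁻⁴ = 0.113696 m
Layer 4: 0.67 × 1.9×10⁻⁴ × 1700 = 0.21641 m
Δh = 0.02755 + 0.019404 + 0.113696 + 0.21641 = 0.37706 m ≈ 38 cm

Δh ≈ 38 cm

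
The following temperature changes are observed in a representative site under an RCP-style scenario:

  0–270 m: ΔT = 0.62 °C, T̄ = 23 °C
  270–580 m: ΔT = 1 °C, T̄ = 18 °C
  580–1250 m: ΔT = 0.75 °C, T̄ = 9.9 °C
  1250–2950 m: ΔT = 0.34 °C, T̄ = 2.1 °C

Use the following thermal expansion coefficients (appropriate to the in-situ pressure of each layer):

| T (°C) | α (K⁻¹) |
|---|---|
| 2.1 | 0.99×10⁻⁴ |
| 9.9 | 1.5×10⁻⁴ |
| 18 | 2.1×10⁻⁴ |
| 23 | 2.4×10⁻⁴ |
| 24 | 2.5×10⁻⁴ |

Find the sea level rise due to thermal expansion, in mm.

Δh = 240 mm

Layer 1 at 23 °C → α = 2.4×10⁻⁴ K⁻¹
Layer 2 at 18 °C → α = 2.1×10⁻⁴ K⁻¹
Layer 3 at 9.9 °C → α = 1.5×10⁻⁴ K⁻¹
Layer 4 at 2.1 °C → α = 0.99×10⁻⁴ K⁻¹
Layer 1: 0.62 × 270 × 2.4×10⁻⁴ = 0.040176 m
Layer 2: 310 × 1 × 2.1×10⁻⁴ = 0.06510 m
580–1250 m: 670 × 0.75 × 1.5×10⁻⁴ = 0.075375 m
Layer 4: 0.99×10⁻⁴ × 0.34 × 1700 = 0.057222 m
Δh = 0.040176 + 0.06510 + 0.075375 + 0.057222 = 0.237873 m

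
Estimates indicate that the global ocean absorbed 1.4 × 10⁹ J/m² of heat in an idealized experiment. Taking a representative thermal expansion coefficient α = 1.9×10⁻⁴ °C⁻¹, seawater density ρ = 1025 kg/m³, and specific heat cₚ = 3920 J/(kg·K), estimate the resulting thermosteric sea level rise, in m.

Δh = αQ/(ρcₚ) = 1.9×10⁻⁴ × 1.4×10⁹ / (1025 × 3920) ≈ 0.066202 m

Δh ≈ 0.0662 m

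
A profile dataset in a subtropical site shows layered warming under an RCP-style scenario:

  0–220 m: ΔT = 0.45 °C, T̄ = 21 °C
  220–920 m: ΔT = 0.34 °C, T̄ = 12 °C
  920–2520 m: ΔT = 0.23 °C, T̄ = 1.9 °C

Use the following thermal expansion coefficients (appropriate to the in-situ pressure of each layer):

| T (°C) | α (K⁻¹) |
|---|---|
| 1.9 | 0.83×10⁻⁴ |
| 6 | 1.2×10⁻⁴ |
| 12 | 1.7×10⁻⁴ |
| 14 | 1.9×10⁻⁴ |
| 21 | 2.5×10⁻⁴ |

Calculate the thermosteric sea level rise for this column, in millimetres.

95.8 mm

Layer 1 at 21 °C → α = 2.5×10⁻⁴ K⁻¹
Layer 2 at 12 °C → α = 1.7×10⁻⁴ K⁻¹
Layer 3 at 1.9 °C → α = 0.83×10⁻⁴ K⁻¹
2.5×10⁻⁴ × 220 × 0.45 = 0.02475 m
1.7×10⁻⁴ × 700 × 0.34 = 0.04046 m
Layer 3: 0.83×10⁻⁴ × 0.23 × 1600 = 0.030544 m
Δh = 0.02475 + 0.04046 + 0.030544 = 0.095754 m ≈ 95.8 mm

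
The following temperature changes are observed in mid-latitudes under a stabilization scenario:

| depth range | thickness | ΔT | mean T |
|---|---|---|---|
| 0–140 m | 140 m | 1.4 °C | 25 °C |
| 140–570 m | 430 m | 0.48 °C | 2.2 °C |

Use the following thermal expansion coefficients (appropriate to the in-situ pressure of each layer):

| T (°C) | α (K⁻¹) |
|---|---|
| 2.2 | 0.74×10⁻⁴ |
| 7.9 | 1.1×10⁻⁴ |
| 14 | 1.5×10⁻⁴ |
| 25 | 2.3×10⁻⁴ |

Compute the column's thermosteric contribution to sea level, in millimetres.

Δh = 60.4 mm

Layer 1 at 25 °C → α = 2.3×10⁻⁴ K⁻¹
Layer 2 at 2.2 °C → α = 0.74×10⁻⁴ K⁻¹
Layer 1: 140 × 2.3×10⁻⁴ × 1.4 = 0.04508 m
140–570 m: 0.48 × 430 × 0.74×10⁻⁴ = 0.0152736 m
Δh = 0.04508 + 0.0152736 = 0.0603536 m ≈ 60.4 mm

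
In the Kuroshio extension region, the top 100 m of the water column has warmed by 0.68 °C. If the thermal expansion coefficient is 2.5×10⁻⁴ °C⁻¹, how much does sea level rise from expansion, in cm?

Δh = αΔT·H = 2.5×10⁻⁴ × 0.68 × 100 = 0.01700 m

Δh = 1.7 cm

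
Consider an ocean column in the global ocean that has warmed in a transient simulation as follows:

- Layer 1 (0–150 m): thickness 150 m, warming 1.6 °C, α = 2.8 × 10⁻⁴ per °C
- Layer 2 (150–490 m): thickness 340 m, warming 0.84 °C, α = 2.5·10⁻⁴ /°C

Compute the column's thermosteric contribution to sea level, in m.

Δh = 0.14 m

150 × 2.8×10⁻⁴ × 1.6 = 0.06720 m
Layer 2: 0.84 × 2.5×10⁻⁴ × 340 = 0.07140 m
Δh = 0.06720 + 0.07140 = 0.13860 m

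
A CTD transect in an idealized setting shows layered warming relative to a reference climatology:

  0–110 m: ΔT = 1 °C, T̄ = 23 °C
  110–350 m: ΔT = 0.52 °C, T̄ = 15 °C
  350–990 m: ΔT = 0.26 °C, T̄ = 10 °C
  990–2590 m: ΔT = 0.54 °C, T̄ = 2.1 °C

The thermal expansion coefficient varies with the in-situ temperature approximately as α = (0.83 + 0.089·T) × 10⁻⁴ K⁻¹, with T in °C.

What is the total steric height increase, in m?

Layer 1: α = (0.83 + 0.089×23)×10⁻⁴ = 2.877×10⁻⁴ K⁻¹
Layer 2: α = (0.83 + 0.089×15)×10⁻⁴ = 2.165×10⁻⁴ K⁻¹
Layer 3: α = (0.83 + 0.089×10)×10⁻⁴ = 1.72×10⁻⁴ K⁻¹
Layer 4: α = (0.83 + 0.089×2.1)×10⁻⁴ = 1.0169×10⁻⁴ K⁻¹
0–110 m: 1 × 2.877×10⁻⁴ × 110 = 0.031647 m
0.52 × 2.165×10⁻⁴ × 240 = 0.0270192 m
Layer 3: 1.72×10⁻⁴ × 640 × 0.26 = 0.0286208 m
990–2590 m: 1.0169×10⁻⁴ × 0.54 × 1600 = 0.08786016 m
Δh = 0.031647 + 0.0270192 + 0.0286208 + 0.08786016 = 0.17514716 m

Δh ≈ 0.18 m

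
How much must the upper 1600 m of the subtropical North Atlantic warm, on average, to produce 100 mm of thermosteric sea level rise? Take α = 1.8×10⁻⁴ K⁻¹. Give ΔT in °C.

ΔT = Δh/(αH) = 0.1 / (1.8×10⁻⁴ × 1600) ≈ 0.3472 °C

ΔT ≈ 0.347 °C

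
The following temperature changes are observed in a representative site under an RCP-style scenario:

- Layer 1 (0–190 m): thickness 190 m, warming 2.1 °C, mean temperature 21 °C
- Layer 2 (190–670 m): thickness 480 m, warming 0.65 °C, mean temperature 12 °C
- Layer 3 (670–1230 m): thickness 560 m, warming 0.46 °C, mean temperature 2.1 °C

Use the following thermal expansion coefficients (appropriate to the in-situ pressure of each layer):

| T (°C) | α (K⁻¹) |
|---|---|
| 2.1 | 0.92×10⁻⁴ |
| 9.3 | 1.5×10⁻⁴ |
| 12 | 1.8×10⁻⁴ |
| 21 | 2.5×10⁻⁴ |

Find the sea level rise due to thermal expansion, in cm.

18 cm of thermosteric rise

Layer 1 at 21 °C → α = 2.5×10⁻⁴ K⁻¹
Layer 2 at 12 °C → α = 1.8×10⁻⁴ K⁻¹
Layer 3 at 2.1 °C → α = 0.92×10⁻⁴ K⁻¹
Layer 1: 2.5×10⁻⁴ × 2.1 × 190 = 0.09975 m
Layer 2: 480 × 0.65 × 1.8×10⁻⁴ = 0.05616 m
560 × 0.46 × 0.92×10⁻⁴ = 0.0236992 m
Δh = 0.09975 + 0.05616 + 0.0236992 = 0.1796092 m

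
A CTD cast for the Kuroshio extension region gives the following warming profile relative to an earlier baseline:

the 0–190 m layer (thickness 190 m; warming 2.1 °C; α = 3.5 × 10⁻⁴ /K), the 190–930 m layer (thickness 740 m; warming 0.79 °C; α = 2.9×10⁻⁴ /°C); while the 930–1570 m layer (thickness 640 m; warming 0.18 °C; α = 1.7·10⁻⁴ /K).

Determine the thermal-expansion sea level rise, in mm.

0–190 m: 2.1 × 190 × 3.5×10⁻⁴ = 0.13965 m
Layer 2: 0.79 × 740 × 2.9×10⁻⁴ = 0.169534 m
1.7×10⁻⁴ × 0.18 × 640 = 0.019584 m
Δh = 0.13965 + 0.169534 + 0.019584 = 0.328768 m ≈ 329 mm

about 329 mm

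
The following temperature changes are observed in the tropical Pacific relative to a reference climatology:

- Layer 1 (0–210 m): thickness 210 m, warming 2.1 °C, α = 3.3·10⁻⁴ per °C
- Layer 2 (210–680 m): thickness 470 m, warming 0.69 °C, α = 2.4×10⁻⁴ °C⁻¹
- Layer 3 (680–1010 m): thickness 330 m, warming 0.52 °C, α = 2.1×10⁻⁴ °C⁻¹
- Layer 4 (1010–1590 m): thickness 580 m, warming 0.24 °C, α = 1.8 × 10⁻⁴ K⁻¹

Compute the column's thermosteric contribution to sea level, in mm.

284 mm of thermosteric rise

Layer 1: 2.1 × 3.3×10⁻⁴ × 210 = 0.14553 m
Layer 2: 470 × 0.69 × 2.4×10⁻⁴ = 0.077832 m
680–1010 m: 0.52 × 330 × 2.1×10⁻⁴ = 0.036036 m
0.24 × 1.8×10⁻⁴ × 580 = 0.025056 m
Δh = 0.14553 + 0.077832 + 0.036036 + 0.025056 = 0.284454 m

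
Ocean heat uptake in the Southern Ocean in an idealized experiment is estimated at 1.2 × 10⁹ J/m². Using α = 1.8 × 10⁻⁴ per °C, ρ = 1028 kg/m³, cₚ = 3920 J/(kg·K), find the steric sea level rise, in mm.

Δh = αQ/(ρcₚ) = 1.8×10⁻⁴ × 1.2×10⁹ / (1028 × 3920) ≈ 0.053601 m

53.6 mm of thermosteric rise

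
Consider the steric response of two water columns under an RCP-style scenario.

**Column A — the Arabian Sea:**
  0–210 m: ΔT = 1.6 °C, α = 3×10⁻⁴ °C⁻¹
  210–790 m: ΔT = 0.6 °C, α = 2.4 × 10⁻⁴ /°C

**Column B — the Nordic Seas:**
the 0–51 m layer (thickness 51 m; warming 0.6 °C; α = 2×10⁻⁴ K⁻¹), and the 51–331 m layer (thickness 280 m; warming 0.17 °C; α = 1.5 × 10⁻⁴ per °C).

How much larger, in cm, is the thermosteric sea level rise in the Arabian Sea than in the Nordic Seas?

17.1 cm larger

A Layer 1: 3×10⁻⁴ × 1.6 × 210 = 0.10080 m
A 210–790 m: 580 × 0.6 × 2.4×10⁻⁴ = 0.08352 m
A total: 0.18432 m
B Layer 1: 51 × 0.6 × 2×10⁻⁴ = 0.00612 m
B 51–331 m: 280 × 0.17 × 1.5×10⁻⁴ = 0.00714 m
B total: 0.01326 m
Difference: 0.18432 − 0.01326 = 0.17106 m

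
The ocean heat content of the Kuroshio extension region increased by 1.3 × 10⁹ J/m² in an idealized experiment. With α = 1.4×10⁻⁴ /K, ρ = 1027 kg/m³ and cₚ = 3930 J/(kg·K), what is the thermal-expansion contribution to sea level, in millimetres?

about 45 mm

Δh = αQ/(ρcₚ) = 1.4×10⁻⁴ × 1.3×10⁹ / (1027 × 3930) ≈ 0.045093 m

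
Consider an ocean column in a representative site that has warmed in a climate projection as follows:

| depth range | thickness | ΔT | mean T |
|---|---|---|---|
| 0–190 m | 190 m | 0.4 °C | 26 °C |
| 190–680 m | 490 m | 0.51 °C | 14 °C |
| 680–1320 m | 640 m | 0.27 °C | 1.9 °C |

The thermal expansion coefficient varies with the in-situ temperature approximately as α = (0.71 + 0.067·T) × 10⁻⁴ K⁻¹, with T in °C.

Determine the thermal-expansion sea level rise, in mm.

74.3 mm of thermosteric rise

Layer 1: α = (0.71 + 0.067×26)×10⁻⁴ = 2.452×10⁻⁴ K⁻¹
Layer 2: α = (0.71 + 0.067×14)×10⁻⁴ = 1.648×10⁻⁴ K⁻¹
Layer 3: α = (0.71 + 0.067×1.9)×10⁻⁴ = 0.8373×10⁻⁴ K⁻¹
0–190 m: 190 × 2.452×10⁻⁴ × 0.4 = 0.0186352 m
190–680 m: 490 × 1.648×10⁻⁴ × 0.51 = 0.04118352 m
640 × 0.8373×10⁻⁴ × 0.27 = 0.014468544 m
Δh = 0.0186352 + 0.04118352 + 0.014468544 = 0.074287264 m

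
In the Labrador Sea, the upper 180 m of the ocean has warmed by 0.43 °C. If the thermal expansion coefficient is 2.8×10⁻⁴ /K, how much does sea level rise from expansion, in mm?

Δh = αΔT·H = 2.8×10⁻⁴ × 0.43 × 180 = 0.021672 m

21.7 mm of thermosteric rise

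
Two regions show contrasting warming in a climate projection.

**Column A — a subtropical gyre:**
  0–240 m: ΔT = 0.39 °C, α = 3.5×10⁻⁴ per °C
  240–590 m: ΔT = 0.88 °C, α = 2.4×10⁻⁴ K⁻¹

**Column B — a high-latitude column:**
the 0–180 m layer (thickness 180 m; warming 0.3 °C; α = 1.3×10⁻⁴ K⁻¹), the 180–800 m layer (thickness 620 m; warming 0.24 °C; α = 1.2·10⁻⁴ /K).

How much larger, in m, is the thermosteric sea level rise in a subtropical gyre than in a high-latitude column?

0.082 m

A 3.5×10⁻⁴ × 0.39 × 240 = 0.03276 m
A 0.88 × 350 × 2.4×10⁻⁴ = 0.07392 m
A total: 0.10668 m
B Layer 1: 0.3 × 1.3×10⁻⁴ × 180 = 0.00702 m
B 180–800 m: 1.2×10⁻⁴ × 620 × 0.24 = 0.017856 m
B total: 0.024876 m
Difference: 0.10668 − 0.024876 = 0.081804 m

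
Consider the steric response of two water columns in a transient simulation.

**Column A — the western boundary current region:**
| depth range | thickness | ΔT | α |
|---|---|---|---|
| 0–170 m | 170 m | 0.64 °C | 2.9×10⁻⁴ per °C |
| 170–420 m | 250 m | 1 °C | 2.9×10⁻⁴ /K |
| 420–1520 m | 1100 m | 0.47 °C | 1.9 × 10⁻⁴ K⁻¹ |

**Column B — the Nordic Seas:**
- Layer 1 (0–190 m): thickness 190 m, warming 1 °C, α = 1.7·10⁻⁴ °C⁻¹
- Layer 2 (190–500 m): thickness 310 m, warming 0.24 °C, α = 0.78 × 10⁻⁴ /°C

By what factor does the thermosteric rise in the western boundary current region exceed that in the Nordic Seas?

a factor of 5.31

A 0–170 m: 170 × 2.9×10⁻⁴ × 0.64 = 0.031552 m
A Layer 2: 2.9×10⁻⁴ × 250 × 1 = 0.07250 m
A Layer 3: 0.47 × 1.9×10⁻⁴ × 1100 = 0.09823 m
A total: 0.202282 m
B 190 × 1.7×10⁻⁴ × 1 = 0.03230 m
B Layer 2: 0.24 × 310 × 0.78×10⁻⁴ = 0.0058032 m
B total: 0.0381032 m
Ratio: 0.202282 / 0.0381032 ≈ 5.309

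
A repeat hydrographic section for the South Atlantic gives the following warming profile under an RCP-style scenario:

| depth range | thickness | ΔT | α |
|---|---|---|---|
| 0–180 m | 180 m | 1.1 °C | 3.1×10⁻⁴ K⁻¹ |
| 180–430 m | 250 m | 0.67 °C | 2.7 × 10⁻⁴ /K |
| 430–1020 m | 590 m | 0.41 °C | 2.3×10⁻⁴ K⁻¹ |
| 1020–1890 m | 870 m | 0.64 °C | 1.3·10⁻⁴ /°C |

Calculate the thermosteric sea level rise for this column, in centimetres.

Δh ≈ 23.5 cm

Layer 1: 3.1×10⁻⁴ × 1.1 × 180 = 0.06138 m
180–430 m: 0.67 × 250 × 2.7×10⁻⁴ = 0.045225 m
Layer 3: 0.41 × 590 × 2.3×10⁻⁴ = 0.055637 m
0.64 × 870 × 1.3×10⁻⁴ = 0.072384 m
Δh = 0.06138 + 0.045225 + 0.055637 + 0.072384 = 0.234626 m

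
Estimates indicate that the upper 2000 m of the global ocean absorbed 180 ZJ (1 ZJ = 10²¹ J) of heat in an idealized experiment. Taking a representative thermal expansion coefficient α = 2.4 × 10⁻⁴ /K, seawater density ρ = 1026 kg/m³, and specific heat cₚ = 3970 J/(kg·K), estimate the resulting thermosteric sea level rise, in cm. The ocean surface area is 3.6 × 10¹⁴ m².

about 2.9 cm

Per unit area: Q = 180×10²¹ / (3.6×10¹⁴) = 5×10⁸ J/m²
Δh = αQ/(ρcₚ) = 2.4×10⁻⁴ × 5×10⁸ / (1026 × 3970) ≈ 0.029461 m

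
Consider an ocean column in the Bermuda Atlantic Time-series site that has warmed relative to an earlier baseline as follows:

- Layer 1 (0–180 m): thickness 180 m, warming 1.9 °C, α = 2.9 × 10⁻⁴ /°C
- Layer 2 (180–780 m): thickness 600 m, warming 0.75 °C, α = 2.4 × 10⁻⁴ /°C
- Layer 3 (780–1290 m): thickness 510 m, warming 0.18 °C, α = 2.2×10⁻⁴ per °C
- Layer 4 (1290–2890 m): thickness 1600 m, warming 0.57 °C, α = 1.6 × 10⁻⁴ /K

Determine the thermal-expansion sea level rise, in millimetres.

Δh = 373 mm

Layer 1: 2.9×10⁻⁴ × 180 × 1.9 = 0.09918 m
2.4×10⁻⁴ × 600 × 0.75 = 0.10800 m
0.18 × 510 × 2.2×10⁻⁴ = 0.020196 m
1290–2890 m: 0.57 × 1.6×10⁻⁴ × 1600 = 0.14592 m
Δh = 0.09918 + 0.10800 + 0.020196 + 0.14592 = 0.373296 m ≈ 373 mm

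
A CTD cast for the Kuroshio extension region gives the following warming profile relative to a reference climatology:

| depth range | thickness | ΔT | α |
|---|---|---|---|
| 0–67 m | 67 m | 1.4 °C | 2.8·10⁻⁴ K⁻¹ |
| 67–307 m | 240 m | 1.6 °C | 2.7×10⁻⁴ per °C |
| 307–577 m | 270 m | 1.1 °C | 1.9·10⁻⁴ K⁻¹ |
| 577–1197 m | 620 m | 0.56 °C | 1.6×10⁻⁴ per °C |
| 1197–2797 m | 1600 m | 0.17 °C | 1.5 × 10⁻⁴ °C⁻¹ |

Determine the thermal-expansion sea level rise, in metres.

Δh ≈ 0.283 m

Layer 1: 1.4 × 2.8×10⁻⁴ × 67 = 0.026264 m
2.7×10⁻⁴ × 240 × 1.6 = 0.10368 m
1.9×10⁻⁴ × 270 × 1.1 = 0.05643 m
Layer 4: 620 × 1.6×10⁻⁴ × 0.56 = 0.055552 m
0.17 × 1.5×10⁻⁴ × 1600 = 0.04080 m
Δh = 0.026264 + 0.10368 + 0.05643 + 0.055552 + 0.04080 = 0.282726 m ≈ 0.283 m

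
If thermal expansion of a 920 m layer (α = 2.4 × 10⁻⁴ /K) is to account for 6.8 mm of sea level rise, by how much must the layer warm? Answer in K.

ΔT = Δh/(αH) = 0.0068 / (2.4×10⁻⁴ × 920) ≈ 0.03080 K

0.031 K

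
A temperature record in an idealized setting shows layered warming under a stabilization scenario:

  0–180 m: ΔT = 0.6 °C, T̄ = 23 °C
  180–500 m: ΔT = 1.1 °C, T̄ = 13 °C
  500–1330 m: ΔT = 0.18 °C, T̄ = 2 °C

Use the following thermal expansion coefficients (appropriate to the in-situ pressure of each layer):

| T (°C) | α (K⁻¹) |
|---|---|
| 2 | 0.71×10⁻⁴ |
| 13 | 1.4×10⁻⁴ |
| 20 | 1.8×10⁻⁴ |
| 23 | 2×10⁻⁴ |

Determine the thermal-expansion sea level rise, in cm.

Δh = 8.15 cm

Layer 1 at 23 °C → α = 2×10⁻⁴ K⁻¹
Layer 2 at 13 °C → α = 1.4×10⁻⁴ K⁻¹
Layer 3 at 2 °C → α = 0.71×10⁻⁴ K⁻¹
Layer 1: 180 × 2×10⁻⁴ × 0.6 = 0.02160 m
Layer 2: 1.4×10⁻⁴ × 320 × 1.1 = 0.04928 m
Layer 3: 0.18 × 830 × 0.71×10⁻⁴ = 0.0106074 m
Δh = 0.02160 + 0.04928 + 0.0106074 = 0.0814874 m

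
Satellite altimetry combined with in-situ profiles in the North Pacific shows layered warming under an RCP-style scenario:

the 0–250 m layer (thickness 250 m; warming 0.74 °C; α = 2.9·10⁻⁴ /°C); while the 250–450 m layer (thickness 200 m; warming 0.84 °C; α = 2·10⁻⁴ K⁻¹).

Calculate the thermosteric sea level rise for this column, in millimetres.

2.9×10⁻⁴ × 250 × 0.74 = 0.05365 m
2×10⁻⁴ × 200 × 0.84 = 0.03360 m
Δh = 0.05365 + 0.03360 = 0.08725 m

Δh = 87.3 mm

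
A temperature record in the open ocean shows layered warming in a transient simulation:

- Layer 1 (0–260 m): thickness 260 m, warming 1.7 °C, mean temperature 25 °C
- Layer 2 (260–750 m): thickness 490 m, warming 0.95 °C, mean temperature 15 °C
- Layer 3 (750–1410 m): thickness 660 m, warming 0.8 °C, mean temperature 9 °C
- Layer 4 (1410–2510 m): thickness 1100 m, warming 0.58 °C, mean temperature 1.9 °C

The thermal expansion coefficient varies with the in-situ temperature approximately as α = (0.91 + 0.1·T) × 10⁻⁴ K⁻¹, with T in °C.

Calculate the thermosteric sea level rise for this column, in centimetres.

Layer 1: α = (0.91 + 0.1×25)×10⁻⁴ = 3.41×10⁻⁴ K⁻¹
Layer 2: α = (0.91 + 0.1×15)×10⁻⁴ = 2.41×10⁻⁴ K⁻¹
Layer 3: α = (0.91 + 0.1×9)×10⁻⁴ = 1.81×10⁻⁴ K⁻¹
Layer 4: α = (0.91 + 0.1×1.9)×10⁻⁴ = 1.1×10⁻⁴ K⁻¹
3.41×10⁻⁴ × 260 × 1.7 = 0.150722 m
2.41×10⁻⁴ × 490 × 0.95 = 0.1121855 m
750–1410 m: 0.8 × 1.81×10⁻⁴ × 660 = 0.095568 m
1100 × 0.58 × 1.1×10⁻⁴ = 0.07018 m
Δh = 0.150722 + 0.1121855 + 0.095568 + 0.07018 = 0.4286555 m

Δh = 42.9 cm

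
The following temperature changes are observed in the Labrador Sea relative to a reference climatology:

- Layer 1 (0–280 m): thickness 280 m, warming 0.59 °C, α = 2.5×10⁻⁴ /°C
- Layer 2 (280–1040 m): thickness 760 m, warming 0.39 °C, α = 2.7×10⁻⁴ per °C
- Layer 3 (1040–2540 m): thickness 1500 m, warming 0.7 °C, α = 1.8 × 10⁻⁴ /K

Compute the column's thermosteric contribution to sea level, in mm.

Layer 1: 2.5×10⁻⁴ × 0.59 × 280 = 0.04130 m
760 × 0.39 × 2.7×10⁻⁴ = 0.080028 m
Layer 3: 0.7 × 1.8×10⁻⁴ × 1500 = 0.18900 m
Δh = 0.04130 + 0.080028 + 0.18900 = 0.310328 m

310 mm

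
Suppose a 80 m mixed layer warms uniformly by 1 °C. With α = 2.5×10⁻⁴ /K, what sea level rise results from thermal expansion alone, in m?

0.0200 m

Δh = αΔT·H = 2.5×10⁻⁴ × 1 × 80 = 0.02000 m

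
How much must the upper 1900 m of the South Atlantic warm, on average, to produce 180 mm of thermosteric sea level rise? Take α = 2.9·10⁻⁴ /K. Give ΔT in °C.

0.327 °C

ΔT = Δh/(αH) = 0.18 / (2.9×10⁻⁴ × 1900) ≈ 0.3267 °C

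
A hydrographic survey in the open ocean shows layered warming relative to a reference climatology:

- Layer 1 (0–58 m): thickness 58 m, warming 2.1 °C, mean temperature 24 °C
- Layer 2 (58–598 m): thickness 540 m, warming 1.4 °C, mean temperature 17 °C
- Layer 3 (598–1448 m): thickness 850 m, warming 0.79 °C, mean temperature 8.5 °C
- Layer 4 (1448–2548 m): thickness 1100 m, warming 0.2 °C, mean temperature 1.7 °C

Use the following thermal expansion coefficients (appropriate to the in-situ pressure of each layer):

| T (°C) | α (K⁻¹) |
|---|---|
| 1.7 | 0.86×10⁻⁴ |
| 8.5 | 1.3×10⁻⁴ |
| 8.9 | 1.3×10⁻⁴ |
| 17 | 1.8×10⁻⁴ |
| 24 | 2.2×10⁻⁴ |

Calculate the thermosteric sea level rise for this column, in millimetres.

270 mm

Layer 1 at 24 °C → α = 2.2×10⁻⁴ K⁻¹
Layer 2 at 17 °C → α = 1.8×10⁻⁴ K⁻¹
Layer 3 at 8.5 °C → α = 1.3×10⁻⁴ K⁻¹
Layer 4 at 1.7 °C → α = 0.86×10⁻⁴ K⁻¹
Layer 1: 2.1 × 2.2×10⁻⁴ × 58 = 0.026796 m
Layer 2: 540 × 1.4 × 1.8×10⁻⁴ = 0.13608 m
598–1448 m: 0.79 × 1.3×10⁻⁴ × 850 = 0.087295 m
1448–2548 m: 0.86×10⁻⁴ × 0.2 × 1100 = 0.01892 m
Δh = 0.026796 + 0.13608 + 0.087295 + 0.01892 = 0.269091 m ≈ 270 mm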